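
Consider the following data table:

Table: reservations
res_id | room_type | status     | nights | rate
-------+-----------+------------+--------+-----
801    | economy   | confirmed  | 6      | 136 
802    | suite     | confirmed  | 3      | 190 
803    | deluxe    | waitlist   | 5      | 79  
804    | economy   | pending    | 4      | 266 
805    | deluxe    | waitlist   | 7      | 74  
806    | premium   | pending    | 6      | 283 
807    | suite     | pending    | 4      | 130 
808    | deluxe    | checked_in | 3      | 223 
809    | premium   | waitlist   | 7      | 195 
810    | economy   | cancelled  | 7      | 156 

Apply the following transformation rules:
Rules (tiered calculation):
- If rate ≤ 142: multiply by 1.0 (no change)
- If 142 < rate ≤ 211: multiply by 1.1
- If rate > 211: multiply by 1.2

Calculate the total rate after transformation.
1940.5

Step 1: Tier 1 (rate ≤ 142): 4 records, sum = 419 × 1.0 = 419.0
Step 2: Tier 2 (142 < rate ≤ 211): 3 records, sum = 541 × 1.1 = 595.1
Step 3: Tier 3 (rate > 211): 3 records, sum = 772 × 1.2 = 926.4
Step 4: Final sum = 419.0 + 595.1 + 926.4 = 1940.5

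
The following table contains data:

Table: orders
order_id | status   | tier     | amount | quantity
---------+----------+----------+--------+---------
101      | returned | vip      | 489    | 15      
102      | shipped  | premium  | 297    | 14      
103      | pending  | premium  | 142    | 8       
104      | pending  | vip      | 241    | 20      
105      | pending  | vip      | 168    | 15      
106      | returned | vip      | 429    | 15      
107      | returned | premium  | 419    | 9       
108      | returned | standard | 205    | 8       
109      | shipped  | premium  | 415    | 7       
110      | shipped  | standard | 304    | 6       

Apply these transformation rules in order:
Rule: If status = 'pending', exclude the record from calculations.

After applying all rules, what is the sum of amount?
2558

Step 1: Identify records where status = 'pending'
Step 2: The excluded records sum to 551
Step 3: Original total amount = 3109
Step 4: Remaining total = 3109 - 551 = 2558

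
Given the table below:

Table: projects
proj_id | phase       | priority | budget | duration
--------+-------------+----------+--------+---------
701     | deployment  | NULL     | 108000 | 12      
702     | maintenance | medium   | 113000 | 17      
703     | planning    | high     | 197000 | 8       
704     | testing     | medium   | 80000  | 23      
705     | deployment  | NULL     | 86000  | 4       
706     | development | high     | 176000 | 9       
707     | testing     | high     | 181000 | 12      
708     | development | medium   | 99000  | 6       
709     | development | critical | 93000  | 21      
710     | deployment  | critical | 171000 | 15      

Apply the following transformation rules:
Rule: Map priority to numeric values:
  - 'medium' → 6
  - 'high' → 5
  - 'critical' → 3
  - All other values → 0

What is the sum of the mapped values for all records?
39

Step 1: Apply mapping to each record
Step 2: Count by status:
  'medium': 3 records × 6 = 18
  'high': 3 records × 5 = 15
  'critical': 2 records × 3 = 6
Step 3: Sum all mapped values = 39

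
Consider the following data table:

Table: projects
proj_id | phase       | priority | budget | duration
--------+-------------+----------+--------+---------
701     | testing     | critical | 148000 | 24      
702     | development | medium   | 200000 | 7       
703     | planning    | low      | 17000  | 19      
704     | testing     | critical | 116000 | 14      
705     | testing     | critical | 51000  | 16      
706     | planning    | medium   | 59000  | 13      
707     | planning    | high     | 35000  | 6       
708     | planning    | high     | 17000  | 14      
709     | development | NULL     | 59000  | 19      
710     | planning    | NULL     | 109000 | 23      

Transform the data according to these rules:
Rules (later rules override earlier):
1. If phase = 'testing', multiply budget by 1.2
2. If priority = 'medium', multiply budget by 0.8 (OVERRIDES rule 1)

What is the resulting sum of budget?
822200.0

Step 1: Rule 2 takes priority for records with priority = 'medium'
  - 2 records: 259000 × 0.8 = 207200.0
Step 2: Rule 1 applies to remaining records with phase = 'testing'
  - 3 records: 315000 × 1.2 = 378000.0
Step 3: Other records unchanged: 237000
Step 4: Final sum = 207200.0 + 378000.0 + 237000 = 822200.0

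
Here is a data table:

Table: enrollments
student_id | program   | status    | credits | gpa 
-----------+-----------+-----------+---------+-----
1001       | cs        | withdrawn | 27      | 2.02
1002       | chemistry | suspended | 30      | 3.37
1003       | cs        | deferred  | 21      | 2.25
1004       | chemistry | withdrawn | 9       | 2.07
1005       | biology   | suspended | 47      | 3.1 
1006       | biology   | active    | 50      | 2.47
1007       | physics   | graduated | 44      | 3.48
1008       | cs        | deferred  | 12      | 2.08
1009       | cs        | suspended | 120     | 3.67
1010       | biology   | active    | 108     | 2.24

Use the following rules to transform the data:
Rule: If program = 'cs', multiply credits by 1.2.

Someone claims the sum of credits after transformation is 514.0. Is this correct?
No, the correct result is 504.0.

Step 1: Calculate the correct sum after transformation
Step 2: Apply multiplier 1.2 to records where program = 'cs'
Step 3: Correct result = 504.0
Step 4: Claimed result = 514.0
Step 5: 504.0 ≠ 514.0
Conclusion: The claimed result is incorrect. The correct answer is 504.0.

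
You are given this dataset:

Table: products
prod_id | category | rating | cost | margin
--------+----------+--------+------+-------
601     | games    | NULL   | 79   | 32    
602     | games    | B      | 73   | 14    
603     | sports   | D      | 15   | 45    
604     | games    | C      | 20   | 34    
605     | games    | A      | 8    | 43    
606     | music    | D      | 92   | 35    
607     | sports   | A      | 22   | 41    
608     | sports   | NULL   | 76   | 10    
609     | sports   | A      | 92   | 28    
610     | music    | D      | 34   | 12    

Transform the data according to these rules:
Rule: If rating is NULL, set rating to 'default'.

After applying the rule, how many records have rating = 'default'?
2

Step 1: Count records where rating IS NULL
Step 2: Found 2 records with NULL rating
Step 3: These records will have rating set to 'default'
Step 4: Records already having rating = 'default': 0
Step 5: Answer: 2 + 0 = 2 records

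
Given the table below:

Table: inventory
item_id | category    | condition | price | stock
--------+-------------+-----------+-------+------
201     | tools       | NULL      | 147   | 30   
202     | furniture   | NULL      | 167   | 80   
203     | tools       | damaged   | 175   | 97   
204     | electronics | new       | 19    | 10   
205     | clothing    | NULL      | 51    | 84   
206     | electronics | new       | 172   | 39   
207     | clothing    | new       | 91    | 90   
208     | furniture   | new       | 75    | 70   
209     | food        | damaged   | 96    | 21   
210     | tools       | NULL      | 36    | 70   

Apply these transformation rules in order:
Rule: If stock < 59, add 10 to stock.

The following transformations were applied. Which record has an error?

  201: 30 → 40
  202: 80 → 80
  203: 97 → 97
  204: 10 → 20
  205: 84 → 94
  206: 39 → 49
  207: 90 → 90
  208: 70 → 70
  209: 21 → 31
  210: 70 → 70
Record 205 has an error. The correct transformed value should be 84, not 94.

Step 1: Check each record against the rule
Step 2: Record 205 has stock = 84
Step 3: Since 84 >= 59, the bonus should not have been applied
Step 4: Correct value = 84, but claimed value = 94
Conclusion: Record 205 has the error.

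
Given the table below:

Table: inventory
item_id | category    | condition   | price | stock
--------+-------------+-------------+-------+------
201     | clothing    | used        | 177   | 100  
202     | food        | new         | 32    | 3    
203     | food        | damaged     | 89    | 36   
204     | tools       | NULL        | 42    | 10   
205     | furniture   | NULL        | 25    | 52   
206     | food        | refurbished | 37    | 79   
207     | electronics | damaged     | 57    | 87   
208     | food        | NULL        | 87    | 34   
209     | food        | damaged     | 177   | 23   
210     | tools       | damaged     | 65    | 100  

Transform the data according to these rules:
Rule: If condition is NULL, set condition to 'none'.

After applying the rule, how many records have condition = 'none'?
3

Step 1: Count records where condition IS NULL
Step 2: Found 3 records with NULL condition
Step 3: These records will have condition set to 'none'
Step 4: Records already having condition = 'none': 0
Step 5: Answer: 3 + 0 = 3 records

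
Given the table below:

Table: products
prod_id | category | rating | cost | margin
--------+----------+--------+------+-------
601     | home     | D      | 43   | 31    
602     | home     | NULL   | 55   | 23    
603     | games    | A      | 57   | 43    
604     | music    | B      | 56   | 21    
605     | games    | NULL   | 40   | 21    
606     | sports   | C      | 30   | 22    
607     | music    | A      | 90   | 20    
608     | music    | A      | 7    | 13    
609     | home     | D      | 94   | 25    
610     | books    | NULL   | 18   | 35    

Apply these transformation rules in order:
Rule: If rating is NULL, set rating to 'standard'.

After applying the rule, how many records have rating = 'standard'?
3

Step 1: Count records where rating IS NULL
Step 2: Found 3 records with NULL rating
Step 3: These records will have rating set to 'standard'
Step 4: Records already having rating = 'standard': 0
Step 5: Answer: 3 + 0 = 3 records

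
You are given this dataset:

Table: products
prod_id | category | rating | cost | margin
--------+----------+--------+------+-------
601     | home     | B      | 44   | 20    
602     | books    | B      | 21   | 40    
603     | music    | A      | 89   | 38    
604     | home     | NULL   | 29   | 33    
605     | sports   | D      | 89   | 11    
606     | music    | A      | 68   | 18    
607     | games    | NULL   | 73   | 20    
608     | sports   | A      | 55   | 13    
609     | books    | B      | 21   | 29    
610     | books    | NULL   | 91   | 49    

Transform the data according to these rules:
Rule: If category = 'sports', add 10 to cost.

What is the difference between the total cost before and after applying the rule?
20

Step 1: Original sum of cost = 580
Step 2: 2 records have category = 'sports'
Step 3: Each affected record changes by 10
Step 4: Total change = 2 × 10 = 20
Step 5: New sum = 580 + 20 = 600
Step 6: Difference = |600 - 580| = 20
        (Sum increased by 20)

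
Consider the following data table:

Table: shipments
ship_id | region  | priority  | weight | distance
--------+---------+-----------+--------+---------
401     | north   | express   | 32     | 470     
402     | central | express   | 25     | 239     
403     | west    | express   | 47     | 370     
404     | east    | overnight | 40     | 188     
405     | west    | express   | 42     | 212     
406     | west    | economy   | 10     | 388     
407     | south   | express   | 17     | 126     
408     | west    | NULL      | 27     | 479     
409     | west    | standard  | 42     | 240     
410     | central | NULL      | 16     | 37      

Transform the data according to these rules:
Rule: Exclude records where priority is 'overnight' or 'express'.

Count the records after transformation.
4

Step 1: Count records to exclude
  - 1 (overnight) + 5 (express) = 6 records
Step 2: Total records: 10
Step 3: Remaining = 10 - 6 = 4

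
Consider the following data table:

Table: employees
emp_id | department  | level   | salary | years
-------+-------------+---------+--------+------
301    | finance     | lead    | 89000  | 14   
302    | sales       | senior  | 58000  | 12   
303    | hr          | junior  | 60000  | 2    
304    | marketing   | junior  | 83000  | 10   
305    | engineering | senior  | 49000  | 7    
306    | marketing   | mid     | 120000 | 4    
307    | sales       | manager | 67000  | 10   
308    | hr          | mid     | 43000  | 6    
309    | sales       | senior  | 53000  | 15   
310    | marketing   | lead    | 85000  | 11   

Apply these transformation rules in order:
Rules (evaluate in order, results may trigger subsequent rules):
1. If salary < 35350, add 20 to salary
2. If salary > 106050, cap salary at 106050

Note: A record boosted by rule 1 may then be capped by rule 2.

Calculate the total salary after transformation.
693050

Step 1: Apply rule 1 to records with salary < 35350
  - 0 records get bonus of 20
  - Of these, 0 records then exceed 106050 and get capped
Step 2: Apply rule 2 to records with salary > 106050
  - 1 records (original) are capped
Step 3: Calculate final sum = 693050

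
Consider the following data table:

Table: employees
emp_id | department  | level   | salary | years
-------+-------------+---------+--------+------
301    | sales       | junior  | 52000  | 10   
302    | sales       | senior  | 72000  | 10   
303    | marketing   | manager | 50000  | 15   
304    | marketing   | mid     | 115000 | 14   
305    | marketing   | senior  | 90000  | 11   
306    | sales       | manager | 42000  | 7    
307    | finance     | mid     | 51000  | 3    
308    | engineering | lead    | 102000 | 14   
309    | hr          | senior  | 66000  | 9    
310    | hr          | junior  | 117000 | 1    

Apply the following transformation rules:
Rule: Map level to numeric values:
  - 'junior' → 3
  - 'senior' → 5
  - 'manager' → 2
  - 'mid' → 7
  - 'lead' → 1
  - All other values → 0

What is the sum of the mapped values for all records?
40

Step 1: Apply mapping to each record
Step 2: Count by status:
  'junior': 2 records × 3 = 6
  'senior': 3 records × 5 = 15
  'manager': 2 records × 2 = 4
  'mid': 2 records × 7 = 14
  'lead': 1 records × 1 = 1
Step 3: Sum all mapped values = 40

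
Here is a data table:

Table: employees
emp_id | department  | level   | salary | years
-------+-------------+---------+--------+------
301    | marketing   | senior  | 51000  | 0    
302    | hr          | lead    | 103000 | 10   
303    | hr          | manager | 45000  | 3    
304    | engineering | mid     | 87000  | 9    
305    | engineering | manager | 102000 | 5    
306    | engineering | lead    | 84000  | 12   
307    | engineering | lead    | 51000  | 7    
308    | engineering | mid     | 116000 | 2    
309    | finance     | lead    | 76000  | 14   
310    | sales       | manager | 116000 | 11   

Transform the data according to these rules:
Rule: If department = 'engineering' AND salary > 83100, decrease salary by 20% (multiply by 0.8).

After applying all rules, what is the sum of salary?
753200.0

Step 1: Find records where department = 'engineering' AND salary > 83100
Step 2: 4 records match, summing to 389000
Step 3: After multiplier: 389000 × 0.8 = 311200.0
Step 4: Unaffected records sum: 442000
Step 5: Final sum = 311200.0 + 442000 = 753200.0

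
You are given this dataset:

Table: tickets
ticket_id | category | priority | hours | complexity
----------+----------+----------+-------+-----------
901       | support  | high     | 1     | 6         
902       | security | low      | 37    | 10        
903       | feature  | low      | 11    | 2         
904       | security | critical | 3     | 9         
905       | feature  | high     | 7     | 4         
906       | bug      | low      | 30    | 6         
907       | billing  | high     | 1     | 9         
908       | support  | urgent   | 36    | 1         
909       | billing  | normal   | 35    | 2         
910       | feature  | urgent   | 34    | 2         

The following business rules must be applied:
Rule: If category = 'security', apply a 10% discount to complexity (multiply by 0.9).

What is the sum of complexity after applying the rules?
49.1

Step 1: Records with category = 'security' have total complexity = 19
Step 2: Apply multiplier: 19 × 0.9 = 17.1
Step 3: Other records total: 32
Step 4: Final sum = 17.1 + 32 = 49.1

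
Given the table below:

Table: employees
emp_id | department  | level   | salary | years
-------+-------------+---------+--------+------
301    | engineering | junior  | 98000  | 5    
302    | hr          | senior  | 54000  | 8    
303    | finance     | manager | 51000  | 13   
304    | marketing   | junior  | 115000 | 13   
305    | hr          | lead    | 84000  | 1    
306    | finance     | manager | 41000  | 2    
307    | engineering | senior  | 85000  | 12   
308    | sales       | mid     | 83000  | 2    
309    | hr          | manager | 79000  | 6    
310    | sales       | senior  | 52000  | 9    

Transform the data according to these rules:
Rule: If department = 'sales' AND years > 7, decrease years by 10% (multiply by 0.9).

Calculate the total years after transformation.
70.1

Step 1: Find records where department = 'sales' AND years > 7
Step 2: 1 records match, summing to 9
Step 3: After multiplier: 9 × 0.9 = 8.1
Step 4: Unaffected records sum: 62
Step 5: Final sum = 8.1 + 62 = 70.1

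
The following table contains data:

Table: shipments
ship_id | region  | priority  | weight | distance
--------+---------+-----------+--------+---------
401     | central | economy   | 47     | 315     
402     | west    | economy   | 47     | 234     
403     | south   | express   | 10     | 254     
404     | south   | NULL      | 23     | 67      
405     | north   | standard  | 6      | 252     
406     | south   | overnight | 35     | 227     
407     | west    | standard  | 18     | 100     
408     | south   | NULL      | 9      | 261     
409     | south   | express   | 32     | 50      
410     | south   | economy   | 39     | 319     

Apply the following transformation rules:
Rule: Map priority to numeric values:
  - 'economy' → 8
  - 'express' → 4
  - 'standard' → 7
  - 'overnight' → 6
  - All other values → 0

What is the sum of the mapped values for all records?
52

Step 1: Apply mapping to each record
Step 2: Count by status:
  'economy': 3 records × 8 = 24
  'express': 2 records × 4 = 8
  'standard': 2 records × 7 = 14
  'overnight': 1 records × 6 = 6
Step 3: Sum all mapped values = 52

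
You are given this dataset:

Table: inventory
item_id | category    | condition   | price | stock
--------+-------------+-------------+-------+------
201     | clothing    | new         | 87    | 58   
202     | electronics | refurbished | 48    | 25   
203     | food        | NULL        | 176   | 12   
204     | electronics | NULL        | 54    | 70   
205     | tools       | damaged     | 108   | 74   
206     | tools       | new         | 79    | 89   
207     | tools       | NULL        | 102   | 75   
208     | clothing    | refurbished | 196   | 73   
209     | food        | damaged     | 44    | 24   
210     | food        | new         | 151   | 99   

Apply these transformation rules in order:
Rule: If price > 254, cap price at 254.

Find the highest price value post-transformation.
196

Step 1: Original maximum price = 196
Step 2: Check cap of 254 against maximum
Step 3: No records exceed the cap (max 196 <= cap 254), so no capping applies
Step 4: Maximum after transformation = 196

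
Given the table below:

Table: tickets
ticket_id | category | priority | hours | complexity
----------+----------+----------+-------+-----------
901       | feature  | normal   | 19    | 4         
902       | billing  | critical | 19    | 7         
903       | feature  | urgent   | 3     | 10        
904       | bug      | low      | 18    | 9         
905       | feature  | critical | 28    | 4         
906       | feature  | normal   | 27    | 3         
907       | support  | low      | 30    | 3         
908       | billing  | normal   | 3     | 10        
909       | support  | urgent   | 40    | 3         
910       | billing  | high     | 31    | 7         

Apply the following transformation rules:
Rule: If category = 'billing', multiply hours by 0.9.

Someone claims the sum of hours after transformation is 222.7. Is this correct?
No, the correct result is 212.7.

Step 1: Calculate the correct sum after transformation
Step 2: Apply multiplier 0.9 to records where category = 'billing'
Step 3: Correct result = 212.7
Step 4: Claimed result = 222.7
Step 5: 212.7 ≠ 222.7
Conclusion: The claimed result is incorrect. The correct answer is 212.7.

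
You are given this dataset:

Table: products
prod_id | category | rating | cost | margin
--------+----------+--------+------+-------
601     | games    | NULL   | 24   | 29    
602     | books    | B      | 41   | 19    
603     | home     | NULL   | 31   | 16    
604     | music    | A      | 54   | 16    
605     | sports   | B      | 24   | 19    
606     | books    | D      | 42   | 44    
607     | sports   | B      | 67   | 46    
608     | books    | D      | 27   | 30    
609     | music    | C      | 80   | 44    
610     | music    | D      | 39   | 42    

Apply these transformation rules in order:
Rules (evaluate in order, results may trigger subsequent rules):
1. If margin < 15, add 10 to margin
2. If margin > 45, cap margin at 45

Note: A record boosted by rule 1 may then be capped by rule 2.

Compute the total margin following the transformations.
304

Step 1: Apply rule 1 to records with margin < 15
  - 0 records get bonus of 10
  - Of these, 0 records then exceed 45 and get capped
Step 2: Apply rule 2 to records with margin > 45
  - 1 records (original) are capped
Step 3: Calculate final sum = 304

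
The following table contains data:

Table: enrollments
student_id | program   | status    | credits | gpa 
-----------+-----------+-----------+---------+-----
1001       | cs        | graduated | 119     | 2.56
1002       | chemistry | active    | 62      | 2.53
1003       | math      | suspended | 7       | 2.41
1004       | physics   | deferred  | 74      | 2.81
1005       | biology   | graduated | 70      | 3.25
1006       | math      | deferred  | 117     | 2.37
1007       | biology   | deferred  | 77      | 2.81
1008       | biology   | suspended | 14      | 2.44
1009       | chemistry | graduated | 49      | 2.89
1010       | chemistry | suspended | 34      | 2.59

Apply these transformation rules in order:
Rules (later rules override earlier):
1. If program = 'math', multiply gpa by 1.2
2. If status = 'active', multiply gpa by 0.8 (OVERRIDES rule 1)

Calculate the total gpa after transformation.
27.11

Step 1: Rule 2 takes priority for records with status = 'active'
  - 1 records: 2.53 × 0.8 = 2.02
Step 2: Rule 1 applies to remaining records with program = 'math'
  - 2 records: 4.78 × 1.2 = 5.74
Step 3: Other records unchanged: 19.35
Step 4: Final sum = 2.02 + 5.74 + 19.35 = 27.11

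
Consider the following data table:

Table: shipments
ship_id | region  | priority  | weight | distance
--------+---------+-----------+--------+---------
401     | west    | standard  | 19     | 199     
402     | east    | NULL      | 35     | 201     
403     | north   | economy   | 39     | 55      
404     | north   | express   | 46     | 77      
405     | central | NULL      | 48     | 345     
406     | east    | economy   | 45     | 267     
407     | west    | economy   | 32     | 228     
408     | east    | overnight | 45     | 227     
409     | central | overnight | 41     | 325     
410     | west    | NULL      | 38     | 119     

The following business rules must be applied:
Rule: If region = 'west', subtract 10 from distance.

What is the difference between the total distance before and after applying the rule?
30

Step 1: Original sum of distance = 2043
Step 2: 3 records have region = 'west'
Step 3: Each affected record changes by -10
Step 4: Total change = 3 × -10 = -30
Step 5: New sum = 2043 + -30 = 2013
Step 6: Difference = |2013 - 2043| = 30
        (Sum decreased by 30)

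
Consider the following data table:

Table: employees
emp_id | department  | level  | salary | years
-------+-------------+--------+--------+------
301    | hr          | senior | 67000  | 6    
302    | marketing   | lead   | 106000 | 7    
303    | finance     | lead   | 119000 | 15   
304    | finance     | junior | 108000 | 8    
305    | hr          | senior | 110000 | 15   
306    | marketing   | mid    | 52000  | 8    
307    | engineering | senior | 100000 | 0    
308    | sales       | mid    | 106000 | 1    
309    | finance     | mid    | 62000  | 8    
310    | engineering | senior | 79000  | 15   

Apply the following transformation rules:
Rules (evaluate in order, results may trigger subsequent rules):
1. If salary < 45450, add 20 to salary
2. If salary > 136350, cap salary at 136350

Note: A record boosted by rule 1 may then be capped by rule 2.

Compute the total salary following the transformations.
909000

Step 1: Apply rule 1 to records with salary < 45450
  - 0 records get bonus of 20
  - Of these, 0 records then exceed 136350 and get capped
Step 2: Apply rule 2 to records with salary > 136350
  - 0 records (original) are capped
Step 3: Calculate final sum = 909000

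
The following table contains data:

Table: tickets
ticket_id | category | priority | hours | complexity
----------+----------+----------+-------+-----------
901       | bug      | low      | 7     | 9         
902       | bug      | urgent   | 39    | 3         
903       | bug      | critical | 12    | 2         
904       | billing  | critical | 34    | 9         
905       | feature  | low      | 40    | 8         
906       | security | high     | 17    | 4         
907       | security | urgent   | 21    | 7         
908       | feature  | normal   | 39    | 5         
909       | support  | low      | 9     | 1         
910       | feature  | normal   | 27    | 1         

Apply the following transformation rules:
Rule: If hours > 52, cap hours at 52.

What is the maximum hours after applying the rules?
40

Step 1: Original maximum hours = 40
Step 2: Check cap of 52 against maximum
Step 3: No records exceed the cap (max 40 <= cap 52), so no capping applies
Step 4: Maximum after transformation = 40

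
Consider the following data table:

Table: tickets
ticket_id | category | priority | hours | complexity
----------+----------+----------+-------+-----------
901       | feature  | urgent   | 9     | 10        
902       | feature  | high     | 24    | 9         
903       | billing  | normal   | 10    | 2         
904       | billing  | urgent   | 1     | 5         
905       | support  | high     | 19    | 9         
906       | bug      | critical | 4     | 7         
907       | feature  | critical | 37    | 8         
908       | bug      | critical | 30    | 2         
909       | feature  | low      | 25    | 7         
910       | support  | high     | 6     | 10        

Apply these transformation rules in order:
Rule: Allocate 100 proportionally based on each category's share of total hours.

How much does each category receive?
billing: 6.67, bug: 20.61, feature: 57.58, support: 15.15

Step 1: Calculate total hours = 165
Step 2: Calculate each category's proportion:
  billing: 11/165 = 6.67% → 6.67
  bug: 34/165 = 20.61% → 20.61
  feature: 95/165 = 57.58% → 57.58
  support: 25/165 = 15.15% → 15.15
Step 3: Verify: sum of allocations ≈ 100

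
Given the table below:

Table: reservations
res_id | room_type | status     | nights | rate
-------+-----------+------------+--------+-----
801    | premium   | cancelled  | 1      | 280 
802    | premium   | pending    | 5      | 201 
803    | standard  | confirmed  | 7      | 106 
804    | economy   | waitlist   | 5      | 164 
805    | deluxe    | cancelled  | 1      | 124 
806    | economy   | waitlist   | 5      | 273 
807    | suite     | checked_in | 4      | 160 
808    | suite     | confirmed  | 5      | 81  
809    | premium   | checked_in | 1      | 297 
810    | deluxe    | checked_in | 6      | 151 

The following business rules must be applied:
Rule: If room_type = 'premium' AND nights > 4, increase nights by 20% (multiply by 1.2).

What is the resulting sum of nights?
41.0

Step 1: Find records where room_type = 'premium' AND nights > 4
Step 2: 1 records match, summing to 5
Step 3: After multiplier: 5 × 1.2 = 6.0
Step 4: Unaffected records sum: 35
Step 5: Final sum = 6.0 + 35 = 41.0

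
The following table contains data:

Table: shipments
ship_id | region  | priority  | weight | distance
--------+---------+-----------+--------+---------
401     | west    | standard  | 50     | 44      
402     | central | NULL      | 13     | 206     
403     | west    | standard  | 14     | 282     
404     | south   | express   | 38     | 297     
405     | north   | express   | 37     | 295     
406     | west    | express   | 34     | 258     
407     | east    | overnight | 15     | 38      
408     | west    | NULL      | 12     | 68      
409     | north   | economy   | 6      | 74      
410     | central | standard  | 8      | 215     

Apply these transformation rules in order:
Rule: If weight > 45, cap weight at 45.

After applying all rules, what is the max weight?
45

Step 1: Original maximum weight = 50
Step 2: Apply cap at 45
Step 3: 1 records had weight > 45 and were capped
Step 4: Maximum after transformation = 45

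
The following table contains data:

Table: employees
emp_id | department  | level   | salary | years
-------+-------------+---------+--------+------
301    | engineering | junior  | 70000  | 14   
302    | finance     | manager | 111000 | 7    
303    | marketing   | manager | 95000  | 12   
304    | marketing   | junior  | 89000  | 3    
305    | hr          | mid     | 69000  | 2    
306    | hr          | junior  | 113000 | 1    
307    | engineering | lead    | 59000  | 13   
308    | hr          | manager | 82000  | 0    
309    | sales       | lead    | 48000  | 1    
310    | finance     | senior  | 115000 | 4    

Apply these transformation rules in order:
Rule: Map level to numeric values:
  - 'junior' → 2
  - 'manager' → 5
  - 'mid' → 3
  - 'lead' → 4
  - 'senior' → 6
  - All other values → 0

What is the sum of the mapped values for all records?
38

Step 1: Apply mapping to each record
Step 2: Count by status:
  'junior': 3 records × 2 = 6
  'manager': 3 records × 5 = 15
  'mid': 1 records × 3 = 3
  'lead': 2 records × 4 = 8
  'senior': 1 records × 6 = 6
Step 3: Sum all mapped values = 38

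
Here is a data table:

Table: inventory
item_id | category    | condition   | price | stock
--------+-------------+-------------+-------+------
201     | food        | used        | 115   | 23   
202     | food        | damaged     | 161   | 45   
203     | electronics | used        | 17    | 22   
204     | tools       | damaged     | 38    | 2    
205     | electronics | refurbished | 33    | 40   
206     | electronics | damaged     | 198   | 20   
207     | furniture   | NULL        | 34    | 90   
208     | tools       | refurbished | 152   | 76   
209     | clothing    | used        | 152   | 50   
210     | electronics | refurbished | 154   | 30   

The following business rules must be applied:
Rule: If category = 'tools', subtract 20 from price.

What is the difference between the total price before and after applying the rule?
40

Step 1: Original sum of price = 1054
Step 2: 2 records have category = 'tools'
Step 3: Each affected record changes by -20
Step 4: Total change = 2 × -20 = -40
Step 5: New sum = 1054 + -40 = 1014
Step 6: Difference = |1014 - 1054| = 40
        (Sum decreased by 40)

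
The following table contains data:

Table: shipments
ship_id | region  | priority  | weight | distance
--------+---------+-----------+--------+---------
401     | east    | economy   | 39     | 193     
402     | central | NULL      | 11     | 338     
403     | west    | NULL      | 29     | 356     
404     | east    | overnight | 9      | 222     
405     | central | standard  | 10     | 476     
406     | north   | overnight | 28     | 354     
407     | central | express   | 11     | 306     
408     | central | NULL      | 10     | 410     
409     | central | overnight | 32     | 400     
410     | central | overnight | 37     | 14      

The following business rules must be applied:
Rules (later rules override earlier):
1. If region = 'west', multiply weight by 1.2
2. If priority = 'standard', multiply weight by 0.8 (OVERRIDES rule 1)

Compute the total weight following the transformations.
219.8

Step 1: Rule 2 takes priority for records with priority = 'standard'
  - 1 records: 10 × 0.8 = 8.0
Step 2: Rule 1 applies to remaining records with region = 'west'
  - 1 records: 29 × 1.2 = 34.8
Step 3: Other records unchanged: 177
Step 4: Final sum = 8.0 + 34.8 + 177 = 219.8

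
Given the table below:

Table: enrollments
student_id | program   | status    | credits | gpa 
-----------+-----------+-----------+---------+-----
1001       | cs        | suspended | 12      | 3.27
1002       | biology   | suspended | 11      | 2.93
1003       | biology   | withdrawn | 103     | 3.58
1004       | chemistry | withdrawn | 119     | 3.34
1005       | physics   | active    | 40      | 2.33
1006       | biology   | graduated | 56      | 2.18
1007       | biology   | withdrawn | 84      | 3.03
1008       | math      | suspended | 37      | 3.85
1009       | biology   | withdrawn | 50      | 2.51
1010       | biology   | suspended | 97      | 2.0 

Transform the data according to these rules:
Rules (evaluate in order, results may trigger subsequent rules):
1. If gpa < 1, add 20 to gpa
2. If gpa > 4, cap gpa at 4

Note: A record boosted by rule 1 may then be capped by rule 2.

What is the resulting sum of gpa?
29.02

Step 1: Apply rule 1 to records with gpa < 1
  - 0 records get bonus of 20
  - Of these, 0 records then exceed 4 and get capped
Step 2: Apply rule 2 to records with gpa > 4
  - 0 records (original) are capped
Step 3: Calculate final sum = 29.02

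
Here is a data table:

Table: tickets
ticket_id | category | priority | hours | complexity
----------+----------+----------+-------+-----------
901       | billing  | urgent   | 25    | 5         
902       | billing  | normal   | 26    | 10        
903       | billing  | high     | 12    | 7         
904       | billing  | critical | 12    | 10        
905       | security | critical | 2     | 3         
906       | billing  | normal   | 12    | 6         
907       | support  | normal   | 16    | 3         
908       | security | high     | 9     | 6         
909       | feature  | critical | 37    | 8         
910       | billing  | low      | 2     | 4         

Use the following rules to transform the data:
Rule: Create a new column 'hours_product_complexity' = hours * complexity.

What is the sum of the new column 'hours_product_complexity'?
1073

Step 1: For each record, compute hours * complexity
Example calculations:
  25 * 5 = 125
  26 * 10 = 260
  12 * 7 = 84
  ...
Step 2: Sum all derived values
Step 3: Total = 1073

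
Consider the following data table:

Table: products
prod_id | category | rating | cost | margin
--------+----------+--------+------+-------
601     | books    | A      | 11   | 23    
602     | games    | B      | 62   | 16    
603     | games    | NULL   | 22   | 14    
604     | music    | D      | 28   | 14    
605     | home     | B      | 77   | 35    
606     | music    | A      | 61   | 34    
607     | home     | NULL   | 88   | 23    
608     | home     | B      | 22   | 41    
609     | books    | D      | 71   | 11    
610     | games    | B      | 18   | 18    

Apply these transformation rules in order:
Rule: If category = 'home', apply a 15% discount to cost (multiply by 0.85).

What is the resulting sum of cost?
431.95

Step 1: Records with category = 'home' have total cost = 187
Step 2: Apply multiplier: 187 × 0.85 = 158.95
Step 3: Other records total: 273
Step 4: Final sum = 158.95 + 273 = 431.95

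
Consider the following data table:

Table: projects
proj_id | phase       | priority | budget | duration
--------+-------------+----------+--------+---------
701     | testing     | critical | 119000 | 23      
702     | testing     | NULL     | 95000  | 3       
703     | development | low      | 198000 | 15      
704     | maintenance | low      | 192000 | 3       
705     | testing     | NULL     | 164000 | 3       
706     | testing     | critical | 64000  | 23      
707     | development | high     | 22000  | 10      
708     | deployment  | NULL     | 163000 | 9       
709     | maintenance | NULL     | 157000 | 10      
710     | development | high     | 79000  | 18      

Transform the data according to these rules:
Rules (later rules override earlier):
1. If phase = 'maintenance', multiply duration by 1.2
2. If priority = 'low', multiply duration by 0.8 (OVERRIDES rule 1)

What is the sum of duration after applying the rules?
115.4

Step 1: Rule 2 takes priority for records with priority = 'low'
  - 2 records: 18 × 0.8 = 14.4
Step 2: Rule 1 applies to remaining records with phase = 'maintenance'
  - 1 records: 10 × 1.2 = 12.0
Step 3: Other records unchanged: 89
Step 4: Final sum = 14.4 + 12.0 + 89 = 115.4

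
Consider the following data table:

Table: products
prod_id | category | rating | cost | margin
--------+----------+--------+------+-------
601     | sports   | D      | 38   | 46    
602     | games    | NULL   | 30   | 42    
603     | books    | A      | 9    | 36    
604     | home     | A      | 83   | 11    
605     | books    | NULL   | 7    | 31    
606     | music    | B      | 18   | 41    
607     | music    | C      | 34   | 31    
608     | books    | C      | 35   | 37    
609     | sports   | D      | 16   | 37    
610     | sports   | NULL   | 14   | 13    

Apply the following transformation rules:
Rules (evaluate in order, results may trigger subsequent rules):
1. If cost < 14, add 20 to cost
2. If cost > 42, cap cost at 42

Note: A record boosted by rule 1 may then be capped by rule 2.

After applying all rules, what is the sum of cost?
283

Step 1: Apply rule 1 to records with cost < 14
  - 2 records get bonus of 20
  - Of these, 0 records then exceed 42 and get capped
Step 2: Apply rule 2 to records with cost > 42
  - 1 records (original) are capped
Step 3: Calculate final sum = 283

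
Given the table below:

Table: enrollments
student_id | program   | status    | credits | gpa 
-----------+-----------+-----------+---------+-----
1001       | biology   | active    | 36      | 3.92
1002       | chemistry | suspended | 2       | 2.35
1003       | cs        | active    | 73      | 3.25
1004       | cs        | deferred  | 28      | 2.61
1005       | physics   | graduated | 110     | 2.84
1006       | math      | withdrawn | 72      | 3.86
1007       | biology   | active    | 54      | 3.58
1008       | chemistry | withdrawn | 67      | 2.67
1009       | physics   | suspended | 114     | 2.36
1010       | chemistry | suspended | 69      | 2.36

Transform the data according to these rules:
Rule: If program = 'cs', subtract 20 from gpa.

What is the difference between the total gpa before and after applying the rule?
40.0

Step 1: Original sum of gpa = 29.8
Step 2: 2 records have program = 'cs'
Step 3: Each affected record changes by -20
Step 4: Total change = 2 × -20 = -40
Step 5: New sum = 29.8 + -40 = -10.2
Step 6: Difference = |-10.2 - 29.8| = 40.0
        (Sum decreased by 40.0)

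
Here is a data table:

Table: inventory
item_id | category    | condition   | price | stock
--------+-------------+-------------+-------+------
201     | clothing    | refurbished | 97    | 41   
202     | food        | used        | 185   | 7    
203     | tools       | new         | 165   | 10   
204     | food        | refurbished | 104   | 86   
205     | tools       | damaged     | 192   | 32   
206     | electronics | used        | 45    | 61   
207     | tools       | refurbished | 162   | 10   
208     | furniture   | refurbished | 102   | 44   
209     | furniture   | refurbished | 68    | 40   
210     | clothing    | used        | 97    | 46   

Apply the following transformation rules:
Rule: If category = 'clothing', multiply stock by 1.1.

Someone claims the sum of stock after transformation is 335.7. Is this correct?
No, the correct result is 385.7.

Step 1: Calculate the correct sum after transformation
Step 2: Apply multiplier 1.1 to records where category = 'clothing'
Step 3: Correct result = 385.7
Step 4: Claimed result = 335.7
Step 5: 385.7 ≠ 335.7
Conclusion: The claimed result is incorrect. The correct answer is 385.7.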